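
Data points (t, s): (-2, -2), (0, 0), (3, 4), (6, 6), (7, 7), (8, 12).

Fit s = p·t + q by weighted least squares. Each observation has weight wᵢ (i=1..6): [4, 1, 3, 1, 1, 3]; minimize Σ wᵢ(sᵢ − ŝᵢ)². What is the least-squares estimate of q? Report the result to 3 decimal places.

q = 0.298

Forming MᵀWM = [[320, 38]; [38, 13]] and MᵀWs = [425, 53]ᵀ gives MᵀWM·[p, q]ᵀ = MᵀWs.
det = 320·13 − 38² = 2716.
p = (425·13 − 38·53)/2716 = 3511/2716; q = (320·53 − 38·425)/2716 = 405/1358.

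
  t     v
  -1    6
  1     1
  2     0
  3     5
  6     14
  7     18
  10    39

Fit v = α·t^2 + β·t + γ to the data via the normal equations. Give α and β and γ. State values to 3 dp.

α = 0.499, β = -1.347, γ = 2.976

Sums needed: Σt^2·t^2 = 13796, Σt^2·t = 1594, Σt^2 = 200, Σt·t = 200, Σt = 28, Σ1 = 7.
Moment sums: Σt^2·v = 5338, Σt·v = 610, Σv = 83.
Normal equations: [[13796, 1594, 200]; [1594, 200, 28]; [200, 28, 7]]·[α, β, γ]ᵀ = [5338, 610, 83]ᵀ.
Solving the 3×3 system (Gaussian elimination) gives α = 70571/141321, β = -190297/141321, γ = 140179/47107.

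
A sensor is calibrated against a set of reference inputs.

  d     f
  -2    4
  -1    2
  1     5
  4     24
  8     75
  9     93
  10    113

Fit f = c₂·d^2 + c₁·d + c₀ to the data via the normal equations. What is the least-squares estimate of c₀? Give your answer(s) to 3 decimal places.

Forming MᵀM = [[20931, 2297, 267]; [2297, 267, 29]; [267, 29, 7]] and Mᵀf = [24040, 2658, 316]ᵀ gives MᵀM·[c₂, c₁, c₀]ᵀ = Mᵀf.
Row-reducing yields c₂ = 67401/70049, c₁ = 193673/140098, c₀ = 54333/20014.

c₀ = 2.715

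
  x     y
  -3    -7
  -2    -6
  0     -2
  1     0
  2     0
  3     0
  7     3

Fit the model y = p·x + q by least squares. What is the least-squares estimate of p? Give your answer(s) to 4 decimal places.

The normal equations are: 76·p + 8·q = 54;  8·p + 7·q = -12.
(Σx·x = 76, Σx = 8, Σ1 = 7, Σx·y = 54, Σy = -12.)
Eliminating q: 7·(row 1) − 8·(row 2) gives 468·p = 7·54 − 8·(-12) = 474, so p = 79/78.
Then q = ((-12) − 8·(79/78))/7 = -112/39.

p = 1.0128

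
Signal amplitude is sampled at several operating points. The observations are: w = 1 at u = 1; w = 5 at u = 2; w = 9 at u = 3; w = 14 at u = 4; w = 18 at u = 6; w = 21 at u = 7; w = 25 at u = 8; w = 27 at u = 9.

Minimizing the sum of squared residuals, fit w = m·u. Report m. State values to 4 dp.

m = 3.0462

With design matrix M, MᵀM = [[260]] and Mᵀw = [792]ᵀ.
Hence m = 792 / 260 ≈ 3.04615.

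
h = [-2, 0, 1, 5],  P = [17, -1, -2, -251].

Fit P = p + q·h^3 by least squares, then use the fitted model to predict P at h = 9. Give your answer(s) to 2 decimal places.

Normal-equation sums: Σ1 = 4, Σh^3 = 118, Σh^3·h^3 = 15690.
And ΣP = -237, Σh^3·P = -31513.
So XᵀX·[p, q]ᵀ = XᵀP: [[4, 118]; [118, 15690]]·[p, q]ᵀ = [-237, -31513]ᵀ.
det = 4·15690 − 118² = 48836.
p = ((-237)·15690 − 118·(-31513))/48836 = 1/12209; q = (4·(-31513) − 118·(-237))/48836 = -49043/24418.
At h = 9: P̂ = (1/12209)·(1) + (-49043/24418)·(729) = -35752345/24418.

P̂ = -1464.18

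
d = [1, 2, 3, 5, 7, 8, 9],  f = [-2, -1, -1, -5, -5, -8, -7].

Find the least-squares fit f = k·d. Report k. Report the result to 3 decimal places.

With design matrix X, XᵀX = [[233]] and Xᵀf = [-194]ᵀ.
k = (-194)/233 = -0.832618.

k = -0.833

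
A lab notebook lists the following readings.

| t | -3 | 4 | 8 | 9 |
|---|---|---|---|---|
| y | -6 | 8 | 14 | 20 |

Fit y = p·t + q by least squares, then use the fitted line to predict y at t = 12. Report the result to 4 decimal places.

The normal system AᵀA·[p, q]ᵀ = Aᵀy is [[170, 18]; [18, 4]]·[p, q]ᵀ = [342, 36]ᵀ.
Eliminating q: 4·(row 1) − 18·(row 2) gives 356·p = 4·342 − 18·36 = 720, so p = 180/89.
Then q = (36 − 18·(180/89))/4 = -9/89.
At t = 12: ŷ = (180/89)·(12) + (-9/89)·(1) = 2151/89.

ŷ = 24.1685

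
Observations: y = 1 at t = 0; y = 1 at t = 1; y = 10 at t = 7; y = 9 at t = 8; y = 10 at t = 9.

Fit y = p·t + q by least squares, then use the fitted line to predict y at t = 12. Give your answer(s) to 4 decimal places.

ŷ = 14.0000

Sums needed: Σt·t = 195, Σt = 25, Σ1 = 5.
And Σt·y = 233, Σy = 31.
So AᵀA·[p, q]ᵀ = Aᵀy: [[195, 25]; [25, 5]]·[p, q]ᵀ = [233, 31]ᵀ.
Determinant 195·5 − 25² = 350.
p = (233·5 − 25·31)/350 = 39/35; q = (195·31 − 25·233)/350 = 22/35.
At t = 12: ŷ = (39/35)·(12) + (22/35)·(1) = 14.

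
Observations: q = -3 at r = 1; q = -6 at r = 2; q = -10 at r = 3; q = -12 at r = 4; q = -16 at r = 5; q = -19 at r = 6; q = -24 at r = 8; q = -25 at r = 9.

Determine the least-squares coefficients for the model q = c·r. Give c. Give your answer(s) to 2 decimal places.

c = -2.98

Compute the Gram sums: Σr·r = 236.
Moment sums: Σr·q = -704.
So AᵀA·[c]ᵀ = Aᵀq: [[236]]·[c]ᵀ = [-704]ᵀ.
Hence c = -704 / 236 ≈ -2.98305.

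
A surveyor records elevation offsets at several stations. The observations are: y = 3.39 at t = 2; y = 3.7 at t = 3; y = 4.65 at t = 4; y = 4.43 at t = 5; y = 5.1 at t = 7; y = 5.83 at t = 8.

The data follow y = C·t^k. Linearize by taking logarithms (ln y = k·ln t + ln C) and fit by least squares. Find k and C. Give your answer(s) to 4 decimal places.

k = 0.3698, C = 2.5803

Taking logs, ln y = k·ln t + ln C, so regress ln y on ln t.
Σln t = 8.8128, Σ(ln t)² = 14.3101, Σln y = 8.9467, Σln t·ln y = 13.6460.
Equations: 14.3101·k + 8.8128·ln C = 13.6460;  8.8128·k + 6·ln C = 8.9467.
Δ = 14.3101·6 − (8.8128)² = 8.1947; k = (13.6460·6 − 8.8128·8.9467)/8.1947 = 0.36982, ln C = (14.3101·8.9467 − 8.8128·13.6460)/8.1947 = 0.94792, so C = exp(0.94792) = 2.58034.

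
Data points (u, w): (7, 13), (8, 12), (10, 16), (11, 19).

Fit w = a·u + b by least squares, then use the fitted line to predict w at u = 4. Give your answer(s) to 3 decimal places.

Forming MᵀM = [[334, 36]; [36, 4]] and Mᵀw = [556, 60]ᵀ gives MᵀM·[a, b]ᵀ = Mᵀw.
det = 334·4 − 36² = 40.
a = (556·4 − 36·60)/40 = 8/5; b = (334·60 − 36·556)/40 = 3/5.
At u = 4: ŵ = (8/5)·(4) + (3/5)·(1) = 7.

ŵ = 7.000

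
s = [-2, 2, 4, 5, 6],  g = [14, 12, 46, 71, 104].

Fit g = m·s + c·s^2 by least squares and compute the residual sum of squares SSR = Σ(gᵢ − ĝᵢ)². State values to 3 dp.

SSR = 3.101

The normal equations are: 85·m + 405·c = 1159;  405·m + 2209·c = 6359.
det = 85·2209 − 405² = 23740.
m = (1159·2209 − 405·6359)/23740 = -3791/5935; c = (85·6359 − 405·1159)/23740 = 3556/1187.
Residuals: 4388/5935, 7682/5935, 3694/5935, -832/1187, -94/5935; SSR = 18404/5935.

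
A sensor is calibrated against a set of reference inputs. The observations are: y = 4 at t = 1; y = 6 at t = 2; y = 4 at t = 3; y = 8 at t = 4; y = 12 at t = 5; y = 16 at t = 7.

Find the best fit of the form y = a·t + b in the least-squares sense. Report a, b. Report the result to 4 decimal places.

a = 2.0857, b = 0.6857

From the data, Σt·t = 104, Σt = 22, Σ1 = 6.
Right-hand side: Σt·y = 232, Σy = 50.
So XᵀX·[a, b]ᵀ = Xᵀy: [[104, 22]; [22, 6]]·[a, b]ᵀ = [232, 50]ᵀ.
Δ = 104·6 − 22² = 140.
a = (232·6 − 22·50)/140 = 73/35; b = (104·50 − 22·232)/140 = 24/35.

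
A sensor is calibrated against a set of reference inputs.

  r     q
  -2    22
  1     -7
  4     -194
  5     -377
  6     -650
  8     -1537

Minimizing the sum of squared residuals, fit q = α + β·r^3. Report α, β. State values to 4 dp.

α = -2.6933, β = -2.9965

Entries of MᵀM: Σ1 = 6, Σr^3 = 910, Σr^3·r^3 = 328586.
And Σq = -2743, Σr^3·q = -987068.
MᵀM·[α, β]ᵀ = Mᵀq becomes [[6, 910]; [910, 328586]]·[α, β]ᵀ = [-2743, -987068]ᵀ.
Determinant 6·328586 − 910² = 1143416.
α = ((-2743)·328586 − 910·(-987068))/1143416 = -1539759/571708; β = (6·(-987068) − 910·(-2743))/1143416 = -1713139/571708.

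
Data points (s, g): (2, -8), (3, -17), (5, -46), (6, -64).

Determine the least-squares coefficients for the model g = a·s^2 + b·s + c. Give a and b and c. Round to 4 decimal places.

a = -1.5000, b = -2.1000, c = 2.4000

From the data, Σs^2·s^2 = 2018, Σs^2·s = 376, Σs^2 = 74, Σs·s = 74, Σs = 16, Σ1 = 4.
And Σs^2·g = -3639, Σs·g = -681, Σg = -135.
Normal equations: [[2018, 376, 74]; [376, 74, 16]; [74, 16, 4]]·[a, b, c]ᵀ = [-3639, -681, -135]ᵀ.
Solving the 3×3 system (Gaussian elimination) gives a = -3/2, b = -21/10, c = 12/5.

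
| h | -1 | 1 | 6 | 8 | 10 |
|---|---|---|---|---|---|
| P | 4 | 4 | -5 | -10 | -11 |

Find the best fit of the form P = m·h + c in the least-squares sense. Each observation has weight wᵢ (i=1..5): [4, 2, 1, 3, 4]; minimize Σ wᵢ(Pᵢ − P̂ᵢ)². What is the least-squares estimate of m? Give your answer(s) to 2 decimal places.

m = -1.48

Normal-equation sums: Σwᵢ·h·h = 634, Σwᵢ·h = 68, Σwᵢ·1 = 14.
Moment sums: Σwᵢ·h·P = -718, Σwᵢ·P = -55.
Normal equations: [[634, 68]; [68, 14]]·[m, c]ᵀ = [-718, -55]ᵀ.
Determinant 634·14 − 68² = 4252.
m = ((-718)·14 − 68·(-55))/4252 = -1578/1063; c = (634·(-55) − 68·(-718))/4252 = 6977/2126.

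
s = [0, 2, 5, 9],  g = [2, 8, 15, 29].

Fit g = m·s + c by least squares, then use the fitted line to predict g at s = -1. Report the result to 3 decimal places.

ĝ = -1.283

Sums needed: Σs·s = 110, Σs = 16, Σ1 = 4.
For Mᵀg: Σs·g = 352, Σg = 54.
Normal equations: [[110, 16]; [16, 4]]·[m, c]ᵀ = [352, 54]ᵀ.
Determinant 110·4 − 16² = 184.
m = (352·4 − 16·54)/184 = 68/23; c = (110·54 − 16·352)/184 = 77/46.
At s = -1: ĝ = (68/23)·(-1) + (77/46)·(1) = -59/46.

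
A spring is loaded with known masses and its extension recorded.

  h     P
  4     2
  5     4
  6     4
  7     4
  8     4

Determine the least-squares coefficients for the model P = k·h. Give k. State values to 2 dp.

k = 0.59

Forming XᵀX = [[190]] and XᵀP = [112]ᵀ gives XᵀX·[k]ᵀ = XᵀP.
Hence k = 112 / 190 ≈ 0.589474.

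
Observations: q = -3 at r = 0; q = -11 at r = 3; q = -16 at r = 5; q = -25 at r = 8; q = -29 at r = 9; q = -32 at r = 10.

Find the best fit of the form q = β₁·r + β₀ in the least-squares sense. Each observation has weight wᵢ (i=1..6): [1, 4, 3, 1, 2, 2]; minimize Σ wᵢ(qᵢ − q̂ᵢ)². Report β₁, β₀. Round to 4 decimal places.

From the data, Σwᵢ·r·r = 537, Σwᵢ·r = 73, Σwᵢ·1 = 13.
Right-hand side: Σwᵢ·r·q = -1734, Σwᵢ·q = -242.
So AᵀWA·[β₁, β₀]ᵀ = AᵀWq: [[537, 73]; [73, 13]]·[β₁, β₀]ᵀ = [-1734, -242]ᵀ.
Eliminating β₀: 13·(row 1) − 73·(row 2) gives 1652·β₁ = 13·(-1734) − 73·(-242) = -4876, so β₁ = -1219/413.
Then β₀ = ((-242) − 73·(-1219/413))/13 = -843/413.

β₁ = -2.9516, β₀ = -2.0412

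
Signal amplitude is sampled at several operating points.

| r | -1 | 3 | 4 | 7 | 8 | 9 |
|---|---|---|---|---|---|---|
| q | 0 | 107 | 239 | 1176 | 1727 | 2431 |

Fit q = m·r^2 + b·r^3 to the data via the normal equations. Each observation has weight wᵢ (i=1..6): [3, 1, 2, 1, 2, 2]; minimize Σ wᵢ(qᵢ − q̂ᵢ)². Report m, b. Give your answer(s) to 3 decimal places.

m = 2.878, b = 3.015

The normal system MᵀWM·[m, b]ᵀ = MᵀWq is [[24311, 202729]; [202729, 1713743]]·[m, b]ᵀ = [681113, 5749695]ᵀ.
Eliminating b: 1713743·(row 1) − 202729·(row 2) gives 563758632·m = 1713743·681113 − 202729·5749695 = 1622718304, so m = 202839788/70469829.
Then b = (5749695 − 202729·(202839788/70469829))/1713743 = 212434721/70469829.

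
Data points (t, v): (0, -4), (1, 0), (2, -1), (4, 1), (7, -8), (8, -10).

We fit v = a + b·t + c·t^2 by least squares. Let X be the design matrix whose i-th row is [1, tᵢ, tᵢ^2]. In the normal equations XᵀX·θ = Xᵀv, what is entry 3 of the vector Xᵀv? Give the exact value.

Entry 3 ↔ basis t^2, so (Xᵀv)_{3} = Σᵢ (t^2)·vᵢ = (0)·(-4) + (1)·(0) + (4)·(-1) + (16)·(1) + (49)·(-8) + (64)·(-10) = -1020.

-1020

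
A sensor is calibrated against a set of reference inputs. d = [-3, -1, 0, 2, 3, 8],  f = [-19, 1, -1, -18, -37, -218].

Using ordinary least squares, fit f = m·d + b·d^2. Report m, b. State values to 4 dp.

m = -2.9748, b = -3.0370

From the data, Σd·d = 87, Σd·d^2 = 519, Σd^2·d^2 = 4275.
Moment sums: Σd·f = -1835, Σd^2·f = -14527.
Normal equations: [[87, 519]; [519, 4275]]·[m, b]ᵀ = [-1835, -14527]ᵀ.
det = 87·4275 − 519² = 102564.
m = ((-1835)·4275 − 519·(-14527))/102564 = -25426/8547; b = (87·(-14527) − 519·(-1835))/102564 = -25957/8547.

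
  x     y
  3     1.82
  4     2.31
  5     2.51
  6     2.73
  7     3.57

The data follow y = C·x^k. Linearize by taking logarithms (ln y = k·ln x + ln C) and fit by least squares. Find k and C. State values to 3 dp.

k = 0.710, C = 0.831

With ln yᵢ as the transformed response and ln xᵢ as the regressor:
Σln x = 7.8320, Σ(ln x)² = 12.7160, Σln y = 4.6332, Σln x·ln y = 7.5755.
Equations: 12.7160·k + 7.8320·ln C = 7.5755;  7.8320·k + 5·ln C = 4.6332.
Solving (det = 2.2397): k = 0.70983, ln C = -0.18523, so C = exp(-0.18523) = 0.83092.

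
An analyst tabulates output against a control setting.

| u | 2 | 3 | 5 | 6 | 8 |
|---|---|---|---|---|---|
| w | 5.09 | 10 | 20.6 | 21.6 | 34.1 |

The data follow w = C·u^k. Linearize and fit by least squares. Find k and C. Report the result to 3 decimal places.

Let Y = ln w. Fitting Y = k·ln u + ln C by least squares:
AᵀA = [[11.8122, 7.2724]; [7.2724, 5]], rhs = [21.3711, 13.5571]ᵀ  (here Σln u = 7.2724, Σ(ln u)² = 11.8122, Σln w = 13.5571, Σln u·ln w = 21.3711).
Slope k = (n·Σln u·ln w − Σln u·Σln w)/(n·Σ(ln u)² − (Σln u)²) = (5·21.3711 − 7.2724·13.5571)/6.1731 = 1.33848; ln C = (Σln w − k·Σln u)/n = 0.76463, so C = exp(0.76463) = 2.14820.

k = 1.338, C = 2.148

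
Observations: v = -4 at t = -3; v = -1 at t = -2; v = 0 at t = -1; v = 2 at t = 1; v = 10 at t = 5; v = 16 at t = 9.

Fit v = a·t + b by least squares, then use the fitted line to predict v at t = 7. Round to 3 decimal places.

With design matrix A, AᵀA = [[121, 9]; [9, 6]] and Aᵀv = [210, 23]ᵀ.
Δ = 121·6 − 9² = 645.
a = (210·6 − 9·23)/645 = 351/215; b = (121·23 − 9·210)/645 = 893/645.
At t = 7: v̂ = (351/215)·(7) + (893/645)·(1) = 8264/645.

v̂ = 12.812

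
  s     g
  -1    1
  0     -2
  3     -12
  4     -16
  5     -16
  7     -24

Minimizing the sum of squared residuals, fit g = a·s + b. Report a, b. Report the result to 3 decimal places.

a = -3.087, b = -2.239

Entries of MᵀM: Σs·s = 100, Σs = 18, Σ1 = 6.
Moment sums: Σs·g = -349, Σg = -69.
Normal equations: [[100, 18]; [18, 6]]·[a, b]ᵀ = [-349, -69]ᵀ.
Determinant 100·6 − 18² = 276.
a = ((-349)·6 − 18·(-69))/276 = -71/23; b = (100·(-69) − 18·(-349))/276 = -103/46.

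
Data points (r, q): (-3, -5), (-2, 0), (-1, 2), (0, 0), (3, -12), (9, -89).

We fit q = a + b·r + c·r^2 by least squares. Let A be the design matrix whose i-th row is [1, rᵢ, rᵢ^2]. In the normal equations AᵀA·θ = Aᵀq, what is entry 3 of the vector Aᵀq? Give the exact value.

-7360

Entry 3 ↔ basis r^2, so (Aᵀq)_{3} = Σᵢ (r^2)·qᵢ = (9)·(-5) + (4)·(0) + (1)·(2) + (0)·(0) + (9)·(-12) + (81)·(-89) = -7360.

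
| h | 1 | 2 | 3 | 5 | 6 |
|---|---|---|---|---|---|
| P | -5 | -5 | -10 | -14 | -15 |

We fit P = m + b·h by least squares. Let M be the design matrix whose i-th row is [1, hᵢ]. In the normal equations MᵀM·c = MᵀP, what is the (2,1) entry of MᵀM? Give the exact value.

Row 2 ↔ basis h, column 1 ↔ basis 1, so (MᵀM)_{2,1} = Σᵢ h = (1)·(1) + (2)·(1) + (3)·(1) + (5)·(1) + (6)·(1) = 17.

17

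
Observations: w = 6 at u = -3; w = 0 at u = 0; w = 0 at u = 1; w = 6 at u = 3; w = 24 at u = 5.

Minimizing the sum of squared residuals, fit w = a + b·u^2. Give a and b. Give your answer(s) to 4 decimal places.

a = -1.3892, b = 0.9760

Setting ∂/∂a … = 0 gives: 5·a + 44·b = 36;  44·a + 788·b = 708.
Eliminating b: 788·(row 1) − 44·(row 2) gives 2004·a = 788·36 − 44·708 = -2784, so a = -232/167.
Then b = (708 − 44·(-232/167))/788 = 163/167.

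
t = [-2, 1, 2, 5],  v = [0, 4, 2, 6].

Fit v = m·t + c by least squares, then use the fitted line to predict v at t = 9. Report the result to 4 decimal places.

Entries of AᵀA: Σt·t = 34, Σt = 6, Σ1 = 4.
And Σt·v = 38, Σv = 12.
AᵀA·[m, c]ᵀ = Aᵀv becomes [[34, 6]; [6, 4]]·[m, c]ᵀ = [38, 12]ᵀ.
Determinant 34·4 − 6² = 100.
m = (38·4 − 6·12)/100 = 4/5; c = (34·12 − 6·38)/100 = 9/5.
At t = 9: v̂ = (4/5)·(9) + (9/5)·(1) = 9.

v̂ = 9.0000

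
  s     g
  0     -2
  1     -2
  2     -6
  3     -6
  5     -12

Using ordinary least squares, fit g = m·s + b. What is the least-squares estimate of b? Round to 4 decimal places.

With design matrix X, XᵀX = [[39, 11]; [11, 5]] and Xᵀg = [-92, -28]ᵀ.
Determinant 39·5 − 11² = 74.
m = ((-92)·5 − 11·(-28))/74 = -76/37; b = (39·(-28) − 11·(-92))/74 = -40/37.

b = -1.0811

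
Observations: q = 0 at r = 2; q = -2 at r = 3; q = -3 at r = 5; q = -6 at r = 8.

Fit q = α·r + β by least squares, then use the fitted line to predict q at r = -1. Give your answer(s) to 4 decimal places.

XᵀX·[α, β]ᵀ = Xᵀq reads: 102·α + 18·β = -69;  18·α + 4·β = -11.
(Σr·r = 102, Σr = 18, Σ1 = 4, Σr·q = -69, Σq = -11.)
Determinant 102·4 − 18² = 84.
α = ((-69)·4 − 18·(-11))/84 = -13/14; β = (102·(-11) − 18·(-69))/84 = 10/7.
At r = -1: q̂ = (-13/14)·(-1) + (10/7)·(1) = 33/14.

q̂ = 2.3571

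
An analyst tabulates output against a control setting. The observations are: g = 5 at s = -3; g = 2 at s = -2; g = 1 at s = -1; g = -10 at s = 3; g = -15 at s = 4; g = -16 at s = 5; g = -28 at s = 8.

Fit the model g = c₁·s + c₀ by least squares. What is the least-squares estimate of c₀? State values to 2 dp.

The normal equations are: 128·c₁ + 14·c₀ = -414;  14·c₁ + 7·c₀ = -61.
Eliminating c₀: 7·(row 1) − 14·(row 2) gives 700·c₁ = 7·(-414) − 14·(-61) = -2044, so c₁ = -73/25.
Then c₀ = ((-61) − 14·(-73/25))/7 = -503/175.

c₀ = -2.87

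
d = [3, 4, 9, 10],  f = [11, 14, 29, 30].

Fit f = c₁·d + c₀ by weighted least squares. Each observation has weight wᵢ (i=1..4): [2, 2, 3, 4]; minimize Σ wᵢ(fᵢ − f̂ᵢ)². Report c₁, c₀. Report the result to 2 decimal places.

c₁ = 2.78, c₀ = 2.88

AᵀWA·[c₁, c₀]ᵀ = AᵀWf reads: 693·c₁ + 81·c₀ = 2161;  81·c₁ + 11·c₀ = 257.
det = 693·11 − 81² = 1062.
c₁ = (2161·11 − 81·257)/1062 = 1477/531; c₀ = (693·257 − 81·2161)/1062 = 170/59.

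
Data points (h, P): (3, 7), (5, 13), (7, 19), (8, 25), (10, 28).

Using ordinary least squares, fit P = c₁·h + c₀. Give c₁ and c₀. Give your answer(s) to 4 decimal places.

The normal equations are: 247·c₁ + 33·c₀ = 699;  33·c₁ + 5·c₀ = 92.
(Σh·h = 247, Σh = 33, Σ1 = 5, Σh·P = 699, ΣP = 92.)
Δ = 247·5 − 33² = 146.
c₁ = (699·5 − 33·92)/146 = 459/146; c₀ = (247·92 − 33·699)/146 = -343/146.

c₁ = 3.1438, c₀ = -2.3493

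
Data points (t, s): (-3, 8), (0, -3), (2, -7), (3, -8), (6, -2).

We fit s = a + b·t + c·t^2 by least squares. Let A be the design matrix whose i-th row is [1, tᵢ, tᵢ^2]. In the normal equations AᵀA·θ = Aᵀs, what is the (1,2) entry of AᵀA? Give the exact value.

Row 1 ↔ basis 1, column 2 ↔ basis t, so (AᵀA)_{1,2} = Σᵢ t = (1)·(-3) + (1)·(0) + (1)·(2) + (1)·(3) + (1)·(6) = 8.

8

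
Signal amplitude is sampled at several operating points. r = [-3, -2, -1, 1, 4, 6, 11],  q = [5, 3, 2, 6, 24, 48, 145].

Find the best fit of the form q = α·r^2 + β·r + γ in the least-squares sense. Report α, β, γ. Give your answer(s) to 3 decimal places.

α = 1.030, β = 1.639, γ = 1.864

Sums needed: Σr^2·r^2 = 16292, Σr^2·r = 1576, Σr^2 = 188, Σr·r = 188, Σr = 16, Σ1 = 7.
Moment sums: Σr^2·q = 19722, Σr·q = 1962, Σq = 233.
Row-reducing yields α = 116767/113318, β = 185775/113318, γ = 105607/56659.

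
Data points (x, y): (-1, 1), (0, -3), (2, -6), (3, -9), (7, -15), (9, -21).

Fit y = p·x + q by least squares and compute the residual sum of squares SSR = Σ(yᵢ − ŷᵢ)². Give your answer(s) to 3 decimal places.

Compute the Gram sums: Σx·x = 144, Σx = 20, Σ1 = 6.
Right-hand side: Σx·y = -334, Σy = -53.
So AᵀA·[p, q]ᵀ = Aᵀy: [[144, 20]; [20, 6]]·[p, q]ᵀ = [-334, -53]ᵀ.
Determinant 144·6 − 20² = 464.
p = ((-334)·6 − 20·(-53))/464 = -59/29; q = (144·(-53) − 20·(-334))/464 = -119/58.
Residuals: 59/58, -55/58, 7/58, -49/58, 75/58, -37/58; SSR = 275/58.

SSR = 4.741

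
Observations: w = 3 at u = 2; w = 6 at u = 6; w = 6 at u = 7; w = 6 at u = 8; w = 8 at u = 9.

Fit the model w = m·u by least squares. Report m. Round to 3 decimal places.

m = 0.872

Sums needed: Σu·u = 234.
For Aᵀw: Σu·w = 204.
Normal equations: [[234]]·[m]ᵀ = [204]ᵀ.
Hence m = 204 / 234 ≈ 0.871795.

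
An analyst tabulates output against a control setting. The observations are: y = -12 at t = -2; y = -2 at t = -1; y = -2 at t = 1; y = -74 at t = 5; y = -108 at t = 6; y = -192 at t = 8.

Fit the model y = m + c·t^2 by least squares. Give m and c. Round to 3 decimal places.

Normal-equation sums: Σ1 = 6, Σt^2 = 131, Σt^2·t^2 = 6035.
Moment sums: Σy = -390, Σt^2·y = -18078.
MᵀM·[m, c]ᵀ = Mᵀy becomes [[6, 131]; [131, 6035]]·[m, c]ᵀ = [-390, -18078]ᵀ.
Eliminating c: 6035·(row 1) − 131·(row 2) gives 19049·m = 6035·(-390) − 131·(-18078) = 14568, so m = 14568/19049.
Then c = ((-18078) − 131·(14568/19049))/6035 = -57378/19049.

m = 0.765, c = -3.012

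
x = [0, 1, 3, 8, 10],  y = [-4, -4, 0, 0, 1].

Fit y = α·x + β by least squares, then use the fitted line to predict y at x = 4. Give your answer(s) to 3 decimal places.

ŷ = -1.591

Forming MᵀM = [[174, 22]; [22, 5]] and Mᵀy = [6, -7]ᵀ gives MᵀM·[α, β]ᵀ = Mᵀy.
Δ = 174·5 − 22² = 386.
α = (6·5 − 22·(-7))/386 = 92/193; β = (174·(-7) − 22·6)/386 = -675/193.
At x = 4: ŷ = (92/193)·(4) + (-675/193)·(1) = -307/193.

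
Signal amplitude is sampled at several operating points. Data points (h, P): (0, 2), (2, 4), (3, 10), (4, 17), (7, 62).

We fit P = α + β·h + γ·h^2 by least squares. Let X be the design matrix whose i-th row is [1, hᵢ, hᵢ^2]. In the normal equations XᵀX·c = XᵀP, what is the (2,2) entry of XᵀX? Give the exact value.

Row 2 ↔ basis h, column 2 ↔ basis h, so (XᵀX)_{2,2} = Σᵢ (h)·(h) = (0)·(0) + (2)·(2) + (3)·(3) + (4)·(4) + (7)·(7) = 78.

78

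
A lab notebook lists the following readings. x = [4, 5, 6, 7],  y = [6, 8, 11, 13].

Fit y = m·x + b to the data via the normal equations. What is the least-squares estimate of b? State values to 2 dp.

Entries of AᵀA: Σx·x = 126, Σx = 22, Σ1 = 4.
Right-hand side: Σx·y = 221, Σy = 38.
Normal equations: [[126, 22]; [22, 4]]·[m, b]ᵀ = [221, 38]ᵀ.
Determinant 126·4 − 22² = 20.
m = (221·4 − 22·38)/20 = 12/5; b = (126·38 − 22·221)/20 = -37/10.

b = -3.70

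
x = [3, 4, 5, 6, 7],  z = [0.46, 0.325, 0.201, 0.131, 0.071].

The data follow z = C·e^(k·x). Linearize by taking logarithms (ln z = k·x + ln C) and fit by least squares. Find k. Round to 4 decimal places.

Taking logs, ln z = k·x + ln C, so regress ln z on x.
Σx = 25.0000, Σ(x)² = 135.0000, Σln z = -8.1825, Σx·ln z = -45.5584.
Normal system: [[135.0000, 25.0000]; [25.0000, 5]]·[k, ln C]ᵀ = [-45.5584, -8.1825]ᵀ.
Solving (det = 50.0000): k = -0.46457, ln C = 0.68635.

k = -0.4646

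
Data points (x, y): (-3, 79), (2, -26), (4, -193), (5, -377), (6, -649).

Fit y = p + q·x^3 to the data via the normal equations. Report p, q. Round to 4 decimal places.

From the data, Σ1 = 5, Σx^3 = 386, Σx^3·x^3 = 67170.
And Σy = -1166, Σx^3·y = -202002.
Normal equations: [[5, 386]; [386, 67170]]·[p, q]ᵀ = [-1166, -202002]ᵀ.
Eliminating q: 67170·(row 1) − 386·(row 2) gives 186854·p = 67170·(-1166) − 386·(-202002) = -347448, so p = -173724/93427.
Then q = ((-202002) − 386·(-173724/93427))/67170 = -279967/93427.

p = -1.8595, q = -2.9966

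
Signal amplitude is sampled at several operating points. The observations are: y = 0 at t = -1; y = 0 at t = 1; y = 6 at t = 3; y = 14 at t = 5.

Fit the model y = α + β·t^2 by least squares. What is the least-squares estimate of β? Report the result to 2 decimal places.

β = 0.58

Sums needed: Σ1 = 4, Σt^2 = 36, Σt^2·t^2 = 708.
For Mᵀy: Σy = 20, Σt^2·y = 404.
So MᵀM·[α, β]ᵀ = Mᵀy: [[4, 36]; [36, 708]]·[α, β]ᵀ = [20, 404]ᵀ.
det = 4·708 − 36² = 1536.
α = (20·708 − 36·404)/1536 = -1/4; β = (4·404 − 36·20)/1536 = 7/12.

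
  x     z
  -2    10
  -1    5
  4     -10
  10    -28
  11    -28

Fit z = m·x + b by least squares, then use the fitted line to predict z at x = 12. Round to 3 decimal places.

ẑ = -32.634

Compute the Gram sums: Σx·x = 242, Σx = 22, Σ1 = 5.
Right-hand side: Σx·z = -653, Σz = -51.
det = 242·5 − 22² = 726.
m = ((-653)·5 − 22·(-51))/726 = -2143/726; b = (242·(-51) − 22·(-653))/726 = 92/33.
At x = 12: ẑ = (-2143/726)·(12) + (92/33)·(1) = -11846/363.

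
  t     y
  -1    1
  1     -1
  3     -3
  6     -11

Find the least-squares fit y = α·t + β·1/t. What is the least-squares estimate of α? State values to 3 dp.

XᵀX·[α, β]ᵀ = Xᵀy reads: 47·α + 4·β = -77;  4·α + (77/36)·β = -29/6.
Δ = 47·(77/36) − 4² = 3043/36.
α = ((-77)·(77/36) − 4·(-29/6))/(3043/36) = -5233/3043; β = (47·(-29/6) − 4·(-77))/(3043/36) = 2910/3043.

α = -1.720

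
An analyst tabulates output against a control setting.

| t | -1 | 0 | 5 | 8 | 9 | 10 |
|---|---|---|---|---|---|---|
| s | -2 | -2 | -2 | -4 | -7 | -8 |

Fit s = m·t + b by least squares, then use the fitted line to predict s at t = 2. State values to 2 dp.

From the data, Σt·t = 271, Σt = 31, Σ1 = 6.
Moment sums: Σt·s = -183, Σs = -25.
So MᵀM·[m, b]ᵀ = Mᵀs: [[271, 31]; [31, 6]]·[m, b]ᵀ = [-183, -25]ᵀ.
Determinant 271·6 − 31² = 665.
m = ((-183)·6 − 31·(-25))/665 = -17/35; b = (271·(-25) − 31·(-183))/665 = -58/35.
At t = 2: ŝ = (-17/35)·(2) + (-58/35)·(1) = -92/35.

ŝ = -2.63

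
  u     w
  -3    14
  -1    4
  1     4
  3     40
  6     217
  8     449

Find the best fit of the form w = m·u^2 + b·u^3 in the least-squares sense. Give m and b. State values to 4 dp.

m = 3.0408, b = 0.4969

Sums needed: Σu^2·u^2 = 5556, Σu^2·u^3 = 40544, Σu^3·u^3 = 310260.
Moment sums: Σu^2·w = 37042, Σu^3·w = 277462.
Determinant 5556·310260 − 40544² = 79988624.
m = (37042·310260 − 40544·277462)/79988624 = 30403949/9998578; b = (5556·277462 − 40544·37042)/79988624 = 4968503/9998578.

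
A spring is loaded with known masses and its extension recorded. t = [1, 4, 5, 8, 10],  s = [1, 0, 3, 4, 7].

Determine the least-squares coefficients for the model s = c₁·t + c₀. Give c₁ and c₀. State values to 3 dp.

c₁ = 0.691, c₀ = -0.870

Sums needed: Σt·t = 206, Σt = 28, Σ1 = 5.
For Mᵀs: Σt·s = 118, Σs = 15.
So MᵀM·[c₁, c₀]ᵀ = Mᵀs: [[206, 28]; [28, 5]]·[c₁, c₀]ᵀ = [118, 15]ᵀ.
Determinant 206·5 − 28² = 246.
c₁ = (118·5 − 28·15)/246 = 85/123; c₀ = (206·15 − 28·118)/246 = -107/123.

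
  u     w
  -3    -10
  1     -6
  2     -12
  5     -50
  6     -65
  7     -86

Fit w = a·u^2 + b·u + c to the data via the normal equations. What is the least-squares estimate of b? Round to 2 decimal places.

From the data, Σu^2·u^2 = 4420, Σu^2·u = 666, Σu^2 = 124, Σu·u = 124, Σu = 18, Σ1 = 6.
Right-hand side: Σu^2·w = -7948, Σu·w = -1242, Σw = -229.
Normal equations: [[4420, 666, 124]; [666, 124, 18]; [124, 18, 6]]·[a, b, c]ᵀ = [-7948, -1242, -229]ᵀ.
Row-reducing yields a = -1895/1334, b = -9162/4669, c = -27285/9338.

b = -1.96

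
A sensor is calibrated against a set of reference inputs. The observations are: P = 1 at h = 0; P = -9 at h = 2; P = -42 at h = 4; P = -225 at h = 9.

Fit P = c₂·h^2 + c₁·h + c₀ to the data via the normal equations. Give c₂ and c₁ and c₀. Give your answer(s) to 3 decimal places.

c₂ = -2.872, c₁ = 0.740, c₀ = 1.003

The normal equations are: 6833·c₂ + 801·c₁ + 101·c₀ = -18933;  801·c₂ + 101·c₁ + 15·c₀ = -2211;  101·c₂ + 15·c₁ + 4·c₀ = -275.
(Σh^2·h^2 = 6833, Σh^2·h = 801, Σh^2 = 101, Σh·h = 101, Σh = 15, Σ1 = 4, Σh^2·P = -18933, Σh·P = -2211, ΣP = -275.)
Solving the 3×3 system (Gaussian elimination) gives c₂ = -76739/26716, c₁ = 19773/26716, c₀ = 13393/13358.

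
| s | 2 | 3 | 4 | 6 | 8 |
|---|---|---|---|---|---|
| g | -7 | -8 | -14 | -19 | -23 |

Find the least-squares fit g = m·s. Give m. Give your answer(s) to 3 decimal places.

m = -3.039

The normal system AᵀA·[m]ᵀ = Aᵀg is [[129]]·[m]ᵀ = [-392]ᵀ.
m = (-392)/129 = -3.03876.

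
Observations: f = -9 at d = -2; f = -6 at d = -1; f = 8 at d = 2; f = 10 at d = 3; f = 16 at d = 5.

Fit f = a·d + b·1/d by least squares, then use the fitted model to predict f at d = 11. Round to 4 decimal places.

Normal-equation sums: Σd·d = 43, Σd·1/d = 5, Σ1/d·1/d = 743/450.
For Mᵀf: Σd·f = 150, Σ1/d·f = 631/30.
So MᵀM·[a, b]ᵀ = Mᵀf: [[43, 5]; [5, 743/450]]·[a, b]ᵀ = [150, 631/30]ᵀ.
Determinant 43·(743/450) − 5² = 20699/450.
a = (150·(743/450) − 5·(631/30))/(20699/450) = 64125/20699; b = (43·(631/30) − 5·150)/(20699/450) = 69495/20699.
At d = 11: f̂ = (64125/20699)·(11) + (69495/20699)·(1/11) = 7828620/227689.

f̂ = 34.3830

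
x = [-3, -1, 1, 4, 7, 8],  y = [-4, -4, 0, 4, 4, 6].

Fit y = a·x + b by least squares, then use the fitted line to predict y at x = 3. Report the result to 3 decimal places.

ŷ = 1.315

Compute the Gram sums: Σx·x = 140, Σx = 16, Σ1 = 6.
For Mᵀy: Σx·y = 108, Σy = 6.
det = 140·6 − 16² = 584.
a = (108·6 − 16·6)/584 = 69/73; b = (140·6 − 16·108)/584 = -111/73.
At x = 3: ŷ = (69/73)·(3) + (-111/73)·(1) = 96/73.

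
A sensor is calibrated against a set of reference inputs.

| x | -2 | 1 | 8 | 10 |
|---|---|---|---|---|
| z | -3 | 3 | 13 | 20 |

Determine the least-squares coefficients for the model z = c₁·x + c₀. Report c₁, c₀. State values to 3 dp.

The normal system MᵀM·[c₁, c₀]ᵀ = Mᵀz is [[169, 17]; [17, 4]]·[c₁, c₀]ᵀ = [313, 33]ᵀ.
Eliminating c₀: 4·(row 1) − 17·(row 2) gives 387·c₁ = 4·313 − 17·33 = 691, so c₁ = 691/387.
Then c₀ = (33 − 17·(691/387))/4 = 256/387.

c₁ = 1.786, c₀ = 0.661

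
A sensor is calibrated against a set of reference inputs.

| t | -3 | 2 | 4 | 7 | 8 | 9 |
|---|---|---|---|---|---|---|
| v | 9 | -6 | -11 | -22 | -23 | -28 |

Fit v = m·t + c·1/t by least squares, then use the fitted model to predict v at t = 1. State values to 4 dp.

AᵀA·[m, c]ᵀ = Aᵀv reads: 223·m + 6·c = -673;  6·m + (119893/254016)·c = -9011/504.
Determinant 223·(119893/254016) − 6² = 17591563/254016.
m = ((-673)·(119893/254016) − 6·(-9011/504))/(17591563/254016) = -53438725/17591563; c = (223·(-9011/504) − 6·(-673))/(17591563/254016) = 12952296/17591563.
At t = 1: v̂ = (-53438725/17591563)·(1) + (12952296/17591563)·(1) = -40486429/17591563.

v̂ = -2.3015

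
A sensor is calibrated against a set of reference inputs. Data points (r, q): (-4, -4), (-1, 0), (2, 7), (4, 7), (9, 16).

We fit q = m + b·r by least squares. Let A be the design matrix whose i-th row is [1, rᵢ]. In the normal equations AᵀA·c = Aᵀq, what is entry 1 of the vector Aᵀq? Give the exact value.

Entry 1 ↔ basis 1, so (Aᵀq)_{1} = Σᵢ qᵢ = (1)·(-4) + (1)·(0) + (1)·(7) + (1)·(7) + (1)·(16) = 26.

26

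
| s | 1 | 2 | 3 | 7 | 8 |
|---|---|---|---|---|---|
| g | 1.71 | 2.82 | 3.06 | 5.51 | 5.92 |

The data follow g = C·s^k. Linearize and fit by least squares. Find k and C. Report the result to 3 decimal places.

With ln gᵢ as the transformed response and ln sᵢ as the regressor:
Σln s = 5.8171, Σ(ln s)² = 9.7980, Σln g = 6.1765, Σln s·ln g = 8.9661.
Equations: 9.7980·k + 5.8171·ln C = 8.9661;  5.8171·k + 5·ln C = 6.1765.
Δ = 9.7980·5 − (5.8171)² = 15.1514; k = (8.9661·5 − 5.8171·6.1765)/15.1514 = 0.58745, ln C = (9.7980·6.1765 − 5.8171·8.9661)/15.1514 = 0.55185, so C = exp(0.55185) = 1.73647.

k = 0.587, C = 1.736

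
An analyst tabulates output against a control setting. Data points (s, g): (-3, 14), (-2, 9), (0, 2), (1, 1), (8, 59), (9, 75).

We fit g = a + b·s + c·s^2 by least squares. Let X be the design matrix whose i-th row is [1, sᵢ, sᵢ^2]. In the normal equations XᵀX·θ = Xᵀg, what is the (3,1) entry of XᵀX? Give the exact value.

159

Row 3 ↔ basis s^2, column 1 ↔ basis 1, so (XᵀX)_{3,1} = Σᵢ s^2 = (9)·(1) + (4)·(1) + (0)·(1) + (1)·(1) + (64)·(1) + (81)·(1) = 159.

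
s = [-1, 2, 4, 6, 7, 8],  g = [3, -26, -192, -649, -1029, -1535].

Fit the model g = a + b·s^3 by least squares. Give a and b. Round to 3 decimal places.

a = -0.923, b = -2.997

From the data, Σ1 = 6, Σs^3 = 1142, Σs^3·s^3 = 430610.
For Aᵀg: Σg = -3428, Σs^3·g = -1291550.
AᵀA·[a, b]ᵀ = Aᵀg becomes [[6, 1142]; [1142, 430610]]·[a, b]ᵀ = [-3428, -1291550]ᵀ.
Determinant 6·430610 − 1142² = 1279496.
a = ((-3428)·430610 − 1142·(-1291550))/1279496 = -295245/319874; b = (6·(-1291550) − 1142·(-3428))/1279496 = -958631/319874.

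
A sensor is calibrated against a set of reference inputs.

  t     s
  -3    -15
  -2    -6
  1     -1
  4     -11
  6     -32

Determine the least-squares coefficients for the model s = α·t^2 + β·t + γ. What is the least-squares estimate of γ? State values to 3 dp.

The normal system MᵀM·[α, β, γ]ᵀ = Mᵀs is [[1650, 246, 66]; [246, 66, 6]; [66, 6, 5]]·[α, β, γ]ᵀ = [-1488, -180, -65]ᵀ.
Row-reducing yields α = -107/96, β = 137/96, γ = 0.

γ = 0.000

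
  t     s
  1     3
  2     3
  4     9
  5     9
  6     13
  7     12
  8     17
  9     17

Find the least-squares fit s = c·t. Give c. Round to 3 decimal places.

Compute the Gram sums: Σt·t = 276.
For Aᵀs: Σt·s = 541.
AᵀA·[c]ᵀ = Aᵀs becomes [[276]]·[c]ᵀ = [541]ᵀ.
Hence c = 541 / 276 ≈ 1.96014.

c = 1.960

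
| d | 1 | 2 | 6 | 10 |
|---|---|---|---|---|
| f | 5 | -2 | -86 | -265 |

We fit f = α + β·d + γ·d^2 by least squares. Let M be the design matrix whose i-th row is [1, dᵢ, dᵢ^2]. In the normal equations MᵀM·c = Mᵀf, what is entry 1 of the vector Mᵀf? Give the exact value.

Entry 1 ↔ basis 1, so (Mᵀf)_{1} = Σᵢ fᵢ = (1)·(5) + (1)·(-2) + (1)·(-86) + (1)·(-265) = -348.

-348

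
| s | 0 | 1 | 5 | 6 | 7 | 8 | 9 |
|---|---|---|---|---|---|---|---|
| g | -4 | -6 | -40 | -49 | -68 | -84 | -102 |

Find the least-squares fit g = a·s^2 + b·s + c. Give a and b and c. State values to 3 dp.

a = -0.996, b = -2.023, c = -3.585

MᵀM·[a, b, c]ᵀ = Mᵀg reads: 14980·a + 1926·b + 256·c = -19740;  1926·a + 256·b + 36·c = -2566;  256·a + 36·b + 7·c = -353.
(Σs^2·s^2 = 14980, Σs^2·s = 1926, Σs^2 = 256, Σs·s = 256, Σs = 36, Σ1 = 7, Σs^2·g = -19740, Σs·g = -2566, Σg = -353.)
Inverting the 3×3 Gram matrix, [a, b, c]ᵀ = [-46471/46641, -31456/15547, -167207/46641]ᵀ.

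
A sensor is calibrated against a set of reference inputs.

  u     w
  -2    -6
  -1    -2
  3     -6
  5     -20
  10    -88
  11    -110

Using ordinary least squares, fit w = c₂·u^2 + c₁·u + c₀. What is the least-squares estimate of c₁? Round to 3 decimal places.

c₁ = 1.027

The normal equations are: 25364·c₂ + 2474·c₁ + 260·c₀ = -22690;  2474·c₂ + 260·c₁ + 26·c₀ = -2194;  260·c₂ + 26·c₁ + 6·c₀ = -232.
(Σu^2·u^2 = 25364, Σu^2·u = 2474, Σu^2 = 260, Σu·u = 260, Σu = 26, Σ1 = 6, Σu^2·w = -22690, Σu·w = -2194, Σw = -232.)
Inverting the 3×3 Gram matrix, [c₂, c₁, c₀]ᵀ = [-65068/65425, 67193/65425, -1323/65425]ᵀ.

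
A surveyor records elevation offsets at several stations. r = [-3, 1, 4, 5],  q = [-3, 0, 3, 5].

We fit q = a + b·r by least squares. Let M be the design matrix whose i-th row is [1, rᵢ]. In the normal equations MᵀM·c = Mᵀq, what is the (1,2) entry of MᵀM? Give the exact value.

7

Row 1 ↔ basis 1, column 2 ↔ basis r, so (MᵀM)_{1,2} = Σᵢ r = (1)·(-3) + (1)·(1) + (1)·(4) + (1)·(5) = 7.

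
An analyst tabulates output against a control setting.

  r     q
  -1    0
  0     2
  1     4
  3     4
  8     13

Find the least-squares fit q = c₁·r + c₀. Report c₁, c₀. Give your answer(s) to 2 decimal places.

Normal-equation sums: Σr·r = 75, Σr = 11, Σ1 = 5.
Moment sums: Σr·q = 120, Σq = 23.
AᵀA·[c₁, c₀]ᵀ = Aᵀq becomes [[75, 11]; [11, 5]]·[c₁, c₀]ᵀ = [120, 23]ᵀ.
det = 75·5 − 11² = 254.
c₁ = (120·5 − 11·23)/254 = 347/254; c₀ = (75·23 − 11·120)/254 = 405/254.

c₁ = 1.37, c₀ = 1.59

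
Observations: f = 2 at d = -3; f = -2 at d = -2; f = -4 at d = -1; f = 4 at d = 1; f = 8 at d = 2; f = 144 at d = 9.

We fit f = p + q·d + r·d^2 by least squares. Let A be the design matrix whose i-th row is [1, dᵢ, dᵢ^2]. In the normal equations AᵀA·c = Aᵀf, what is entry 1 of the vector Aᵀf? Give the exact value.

Entry 1 ↔ basis 1, so (Aᵀf)_{1} = Σᵢ fᵢ = (1)·(2) + (1)·(-2) + (1)·(-4) + (1)·(4) + (1)·(8) + (1)·(144) = 152.

152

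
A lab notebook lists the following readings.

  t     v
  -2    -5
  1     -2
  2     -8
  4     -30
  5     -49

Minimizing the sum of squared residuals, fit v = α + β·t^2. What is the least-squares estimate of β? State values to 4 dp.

From the data, Σ1 = 5, Σt^2 = 50, Σt^2·t^2 = 914.
For Xᵀv: Σv = -94, Σt^2·v = -1759.
Eliminating β: 914·(row 1) − 50·(row 2) gives 2070·α = 914·(-94) − 50·(-1759) = 2034, so α = 113/115.
Then β = ((-1759) − 50·(113/115))/914 = -91/46.

β = -1.9783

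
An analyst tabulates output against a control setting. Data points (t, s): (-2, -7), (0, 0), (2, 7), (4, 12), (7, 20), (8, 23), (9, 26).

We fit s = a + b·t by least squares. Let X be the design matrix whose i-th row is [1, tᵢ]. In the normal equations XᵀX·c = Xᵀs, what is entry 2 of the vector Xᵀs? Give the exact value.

634

Entry 2 ↔ basis t, so (Xᵀs)_{2} = Σᵢ (t)·sᵢ = (-2)·(-7) + (0)·(0) + (2)·(7) + (4)·(12) + (7)·(20) + (8)·(23) + (9)·(26) = 634.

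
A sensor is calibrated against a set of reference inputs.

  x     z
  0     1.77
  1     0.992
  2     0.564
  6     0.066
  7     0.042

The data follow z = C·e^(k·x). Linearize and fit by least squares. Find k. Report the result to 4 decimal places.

k = -0.5355

Taking logs, ln z = k·x + ln C, so regress ln z on x.
Σx = 16.0000, Σ(x)² = 90.0000, Σln z = -5.8979, Σx·ln z = -39.6526.
Equations: 90.0000·k + 16.0000·ln C = -39.6526;  16.0000·k + 5·ln C = -5.8979.
Solving (det = 194.0000): k = -0.53555, ln C = 0.53416.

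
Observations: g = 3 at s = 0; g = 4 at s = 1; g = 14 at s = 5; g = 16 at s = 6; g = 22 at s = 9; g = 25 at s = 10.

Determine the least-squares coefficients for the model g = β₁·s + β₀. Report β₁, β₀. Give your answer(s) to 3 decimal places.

β₁ = 2.221, β₀ = 2.523

Forming XᵀX = [[243, 31]; [31, 6]] and Xᵀg = [618, 84]ᵀ gives XᵀX·[β₁, β₀]ᵀ = Xᵀg.
Δ = 243·6 − 31² = 497.
β₁ = (618·6 − 31·84)/497 = 1104/497; β₀ = (243·84 − 31·618)/497 = 1254/497.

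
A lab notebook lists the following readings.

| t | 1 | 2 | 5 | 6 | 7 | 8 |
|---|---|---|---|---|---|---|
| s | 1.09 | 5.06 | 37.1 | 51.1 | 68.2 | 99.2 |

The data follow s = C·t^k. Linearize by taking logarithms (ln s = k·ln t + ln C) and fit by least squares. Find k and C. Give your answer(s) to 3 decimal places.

Let Y = ln s. Fitting Y = k·ln t + ln C by least squares:
XᵀX = [[14.3918, 8.1197]; [8.1197, 6]], rhs = [31.7641, 18.0745]ᵀ  (here Σln t = 8.1197, Σ(ln t)² = 14.3918, Σln s = 18.0745, Σln t·ln s = 31.7641).
Δ = 14.3918·6 − (8.1197)² = 20.4213; k = (31.7641·6 − 8.1197·18.0745)/20.4213 = 2.14605, ln C = (14.3918·18.0745 − 8.1197·31.7641)/20.4213 = 0.10821, so C = exp(0.10821) = 1.11429.

k = 2.146, C = 1.114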